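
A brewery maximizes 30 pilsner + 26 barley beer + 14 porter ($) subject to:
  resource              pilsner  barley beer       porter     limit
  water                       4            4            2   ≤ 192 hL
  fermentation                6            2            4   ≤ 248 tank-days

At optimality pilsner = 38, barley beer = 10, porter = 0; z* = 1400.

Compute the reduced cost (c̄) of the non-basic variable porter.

At the optimum: water uses 192 of 192 (binding); fermentation uses 248 of 248 (binding).
Dual feasibility on the basic columns requires 4·y_water + 6·y_fermentation = 30, 4·y_water + 2·y_fermentation = 26.
This yields shadow prices y_water = 6, y_fermentation = 1.
Reduced cost of porter: c₃ − yᵀa₃ = 14 − (6·2 + 1·4) = 14 − 16 = -2.

-2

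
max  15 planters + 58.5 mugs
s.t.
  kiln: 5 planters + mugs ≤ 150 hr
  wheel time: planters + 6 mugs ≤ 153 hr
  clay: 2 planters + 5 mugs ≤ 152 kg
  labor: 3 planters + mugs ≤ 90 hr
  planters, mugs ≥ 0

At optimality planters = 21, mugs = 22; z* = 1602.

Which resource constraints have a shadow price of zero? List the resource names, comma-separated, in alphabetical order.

kiln: 127/150 (slack 23)
wheel time: 153/153 (binding)
clay: 152/152 (binding)
labor: 85/90 (slack 5)
By complementary slackness, a constraint with positive slack has shadow price 0 → kiln, labor.

kiln, labor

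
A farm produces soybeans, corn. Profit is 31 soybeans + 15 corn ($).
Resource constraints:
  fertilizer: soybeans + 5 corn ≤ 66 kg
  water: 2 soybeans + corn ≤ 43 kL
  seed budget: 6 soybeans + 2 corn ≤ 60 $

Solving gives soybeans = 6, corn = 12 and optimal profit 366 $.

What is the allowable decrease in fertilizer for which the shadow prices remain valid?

56

Binding constraints: fertilizer, seed budget. The basis is B = [[1,5],[6,2]] with det -28.
Per unit decrease in fertilizer, x* moves by d = (0.0714, -0.2143).
The basis stays optimal until corn reaches 0; allowable decrease = 56 kg.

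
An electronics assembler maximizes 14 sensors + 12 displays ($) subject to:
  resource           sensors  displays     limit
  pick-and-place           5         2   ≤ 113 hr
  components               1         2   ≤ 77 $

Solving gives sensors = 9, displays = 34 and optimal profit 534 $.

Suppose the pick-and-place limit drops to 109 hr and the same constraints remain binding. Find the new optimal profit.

At the optimum: pick-and-place uses 113 of 113 (binding); components uses 77 of 77 (binding).
From A_Bᵀ y = c: 5·y_pick-and-place + 1·y_components = 14; 2·y_pick-and-place + 2·y_components = 12.
This yields shadow prices y_pick-and-place = 2, y_components = 4.
Δz = y_pick-and-place·Δb = 2 × (-4) = -8, so new z* = 534 − 8 = 526.

526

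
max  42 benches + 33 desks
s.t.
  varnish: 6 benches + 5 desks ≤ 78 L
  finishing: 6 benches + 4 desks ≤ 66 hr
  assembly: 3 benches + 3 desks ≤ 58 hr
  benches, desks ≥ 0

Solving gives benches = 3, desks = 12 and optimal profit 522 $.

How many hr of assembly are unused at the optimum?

assembly used = 3·3 + 3·12 = 45; slack = 58 − 45 = 13.

13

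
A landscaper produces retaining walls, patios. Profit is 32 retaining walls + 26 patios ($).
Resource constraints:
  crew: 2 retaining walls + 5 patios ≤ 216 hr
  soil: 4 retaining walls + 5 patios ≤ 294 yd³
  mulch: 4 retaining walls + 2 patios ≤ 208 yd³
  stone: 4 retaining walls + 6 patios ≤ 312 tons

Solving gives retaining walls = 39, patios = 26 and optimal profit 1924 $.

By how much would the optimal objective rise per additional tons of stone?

2.5

Check each constraint at x*: crew 208/216 (slack 8); soil 286/294 (slack 8); mulch 208/208 (tight); stone 312/312 (tight).
Slack constraints have shadow price 0 (complementary slackness).
The binding rows give the dual system: 4·y_mulch + 4·y_stone = 32 and 2·y_mulch + 6·y_stone = 26.
Solving: y_mulch = 5.5, y_stone = 2.5.
Shadow price of stone = 2.5.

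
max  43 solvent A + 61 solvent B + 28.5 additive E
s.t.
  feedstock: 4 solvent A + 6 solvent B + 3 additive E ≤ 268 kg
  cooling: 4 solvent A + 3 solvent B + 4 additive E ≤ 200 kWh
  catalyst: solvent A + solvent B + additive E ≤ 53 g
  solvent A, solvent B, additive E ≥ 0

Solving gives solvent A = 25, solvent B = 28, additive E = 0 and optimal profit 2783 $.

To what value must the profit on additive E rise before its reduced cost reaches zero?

At the optimum: feedstock uses 268 of 268 (binding); cooling uses 184 of 200 (slack = 16); catalyst uses 53 of 53 (binding).
Since cooling is not tight, its dual is 0.
From A_Bᵀ y = c: 4·y_feedstock + 1·y_catalyst = 43; 6·y_feedstock + 1·y_catalyst = 61.
This yields shadow prices y_feedstock = 9, y_catalyst = 7.
additive E enters the basis when its profit ≥ yᵀa₃ = 9·3 + 7·1 = 34.

34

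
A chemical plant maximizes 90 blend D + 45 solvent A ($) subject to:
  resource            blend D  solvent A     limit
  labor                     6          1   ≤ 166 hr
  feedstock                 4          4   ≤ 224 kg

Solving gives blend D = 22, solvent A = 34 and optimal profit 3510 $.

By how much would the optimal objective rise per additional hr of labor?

Both labor and feedstock are binding at x*.
Dual feasibility on the basic columns requires 6·y_labor + 4·y_feedstock = 90, 1·y_labor + 4·y_feedstock = 45.
→ y_labor = 9 and y_feedstock = 9.
Shadow price of labor = 9.

9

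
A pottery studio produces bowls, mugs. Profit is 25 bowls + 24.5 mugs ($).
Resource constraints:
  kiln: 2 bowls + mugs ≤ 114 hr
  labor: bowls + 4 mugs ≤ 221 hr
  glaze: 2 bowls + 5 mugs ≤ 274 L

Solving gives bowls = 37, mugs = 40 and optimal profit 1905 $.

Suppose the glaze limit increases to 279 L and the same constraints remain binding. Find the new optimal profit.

1920

At the optimum: kiln uses 114 of 114 (binding); labor uses 197 of 221 (slack = 24); glaze uses 274 of 274 (binding).
Since labor is not tight, its dual is 0.
From A_Bᵀ y = c: 2·y_kiln + 2·y_glaze = 25; 1·y_kiln + 5·y_glaze = 24.5.
This yields shadow prices y_kiln = 9.5, y_glaze = 3.
Δz = y_glaze·Δb = 3 × (5) = 15, so new z* = 1905 + 15 = 1920.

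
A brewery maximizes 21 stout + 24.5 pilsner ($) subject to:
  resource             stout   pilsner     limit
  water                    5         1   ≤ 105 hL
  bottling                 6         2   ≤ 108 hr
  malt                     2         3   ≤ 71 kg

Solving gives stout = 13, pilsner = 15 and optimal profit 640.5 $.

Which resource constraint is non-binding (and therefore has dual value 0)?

water: 80/105 (slack 25)
bottling: 108/108 (binding)
malt: 71/71 (binding)
By complementary slackness, a constraint with positive slack has shadow price 0 → water.

water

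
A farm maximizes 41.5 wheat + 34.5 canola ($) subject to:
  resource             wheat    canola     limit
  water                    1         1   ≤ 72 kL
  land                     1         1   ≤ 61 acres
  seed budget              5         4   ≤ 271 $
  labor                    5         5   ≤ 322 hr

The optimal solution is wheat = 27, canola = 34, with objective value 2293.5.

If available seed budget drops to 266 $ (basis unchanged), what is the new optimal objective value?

Binding: land and seed budget. Non-binding: water (11 unused), labor (17 unused).
By complementary slackness, y = 0 for the non-binding constraints.
The binding rows give the dual system: 1·y_land + 5·y_seed budget = 41.5 and 1·y_land + 4·y_seed budget = 34.5.
Solving: y_land = 6.5, y_seed budget = 7.
Δz = y_seed budget·Δb = 7 × (-5) = -35, so new z* = 2293.5 − 35 = 2258.5.

2258.5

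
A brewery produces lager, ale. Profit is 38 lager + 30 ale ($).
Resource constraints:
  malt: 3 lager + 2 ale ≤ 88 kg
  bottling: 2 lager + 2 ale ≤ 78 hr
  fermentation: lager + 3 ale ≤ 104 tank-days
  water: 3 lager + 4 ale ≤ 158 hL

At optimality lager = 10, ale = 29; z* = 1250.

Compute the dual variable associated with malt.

8

Check each constraint at x*: malt 88/88 (tight); bottling 78/78 (tight); fermentation 97/104 (slack 7); water 146/158 (slack 12).
By complementary slackness, y = 0 for the non-binding constraints.
From A_Bᵀ y = c: 3·y_malt + 2·y_bottling = 38; 2·y_malt + 2·y_bottling = 30.
This yields shadow prices y_malt = 8, y_bottling = 7.
Shadow price of malt = 8.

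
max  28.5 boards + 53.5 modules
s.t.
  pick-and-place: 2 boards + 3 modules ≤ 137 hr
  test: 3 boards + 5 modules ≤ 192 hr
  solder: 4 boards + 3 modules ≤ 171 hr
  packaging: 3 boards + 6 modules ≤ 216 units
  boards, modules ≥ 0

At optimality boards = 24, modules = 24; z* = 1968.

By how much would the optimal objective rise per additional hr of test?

3.5

Binding: test and packaging. Non-binding: pick-and-place (17 unused), solder (3 unused).
By complementary slackness, y = 0 for the non-binding constraints.
Dual feasibility on the basic columns requires 3·y_test + 3·y_packaging = 28.5, 5·y_test + 6·y_packaging = 53.5.
Solving: y_test = 3.5, y_packaging = 6.
Shadow price of test = 3.5.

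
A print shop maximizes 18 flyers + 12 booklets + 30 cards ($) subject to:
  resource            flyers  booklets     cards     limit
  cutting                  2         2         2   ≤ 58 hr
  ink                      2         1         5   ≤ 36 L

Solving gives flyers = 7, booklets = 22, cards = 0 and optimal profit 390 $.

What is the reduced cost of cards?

-6

Check each constraint at x*: cutting 58/58 (tight); ink 36/36 (tight).
From A_Bᵀ y = c: 2·y_cutting + 2·y_ink = 18; 2·y_cutting + 1·y_ink = 12.
This yields shadow prices y_cutting = 3, y_ink = 6.
Reduced cost of cards: c₃ − yᵀa₃ = 30 − (3·2 + 6·5) = 30 − 36 = -6.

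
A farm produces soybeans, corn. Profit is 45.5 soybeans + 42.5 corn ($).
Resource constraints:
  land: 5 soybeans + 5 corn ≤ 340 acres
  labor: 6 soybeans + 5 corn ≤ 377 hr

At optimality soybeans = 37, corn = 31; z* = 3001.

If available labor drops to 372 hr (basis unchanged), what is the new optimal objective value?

Check each constraint at x*: land 340/340 (tight); labor 377/377 (tight).
The binding rows give the dual system: 5·y_land + 6·y_labor = 45.5 and 5·y_land + 5·y_labor = 42.5.
→ y_land = 5.5 and y_labor = 3.
Δz = y_labor·Δb = 3 × (-5) = -15, so new z* = 3001 − 15 = 2986.

2986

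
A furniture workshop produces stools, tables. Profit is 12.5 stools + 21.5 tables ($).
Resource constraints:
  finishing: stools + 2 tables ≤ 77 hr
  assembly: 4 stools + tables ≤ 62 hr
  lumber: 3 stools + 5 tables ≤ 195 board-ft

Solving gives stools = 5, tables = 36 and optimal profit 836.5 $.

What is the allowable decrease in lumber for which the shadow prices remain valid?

2.5

Binding constraints: finishing, lumber. The basis is B = [[1,2],[3,5]] with det -1.
Per unit decrease in lumber, x* moves by d = (-2, 1).
The basis stays optimal until stools reaches 0; allowable decrease = 2.5 board-ft.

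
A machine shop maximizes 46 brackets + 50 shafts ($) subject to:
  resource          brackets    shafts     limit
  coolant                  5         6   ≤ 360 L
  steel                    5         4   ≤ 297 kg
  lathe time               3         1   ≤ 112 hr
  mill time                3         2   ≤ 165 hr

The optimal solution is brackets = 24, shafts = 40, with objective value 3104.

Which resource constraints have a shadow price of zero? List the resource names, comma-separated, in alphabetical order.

mill time, steel

coolant: 360/360 (binding)
steel: 280/297 (slack 17)
lathe time: 112/112 (binding)
mill time: 152/165 (slack 13)
By complementary slackness, a constraint with positive slack has shadow price 0 → mill time, steel.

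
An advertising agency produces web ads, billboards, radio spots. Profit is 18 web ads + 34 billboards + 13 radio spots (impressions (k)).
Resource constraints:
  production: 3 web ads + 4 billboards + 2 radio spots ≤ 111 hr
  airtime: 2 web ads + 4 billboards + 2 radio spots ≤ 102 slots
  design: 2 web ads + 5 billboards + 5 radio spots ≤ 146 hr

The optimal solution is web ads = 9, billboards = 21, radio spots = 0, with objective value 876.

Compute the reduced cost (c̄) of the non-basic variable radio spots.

At the optimum: production uses 111 of 111 (binding); airtime uses 102 of 102 (binding); design uses 123 of 146 (slack = 23).
Since design is not tight, its dual is 0.
The binding rows give the dual system: 3·y_production + 2·y_airtime = 18 and 4·y_production + 4·y_airtime = 34.
Solving: y_production = 1, y_airtime = 7.5.
Reduced cost of radio spots: c₃ − yᵀa₃ = 13 − (1·2 + 7.5·2) = 13 − 17 = -4.

-4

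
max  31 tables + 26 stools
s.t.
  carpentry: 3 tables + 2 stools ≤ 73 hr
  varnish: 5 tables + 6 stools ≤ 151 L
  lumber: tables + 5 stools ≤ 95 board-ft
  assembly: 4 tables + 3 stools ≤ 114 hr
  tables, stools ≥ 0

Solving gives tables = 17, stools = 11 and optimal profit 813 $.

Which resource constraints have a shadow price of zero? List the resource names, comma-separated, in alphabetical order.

assembly, lumber

carpentry: 73/73 (binding)
varnish: 151/151 (binding)
lumber: 72/95 (slack 23)
assembly: 101/114 (slack 13)
By complementary slackness, a constraint with positive slack has shadow price 0 → assembly, lumber.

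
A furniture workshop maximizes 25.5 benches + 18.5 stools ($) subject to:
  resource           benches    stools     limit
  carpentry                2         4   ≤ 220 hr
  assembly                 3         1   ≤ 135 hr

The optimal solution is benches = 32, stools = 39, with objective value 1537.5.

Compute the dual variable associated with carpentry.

Both carpentry and assembly are binding at x*.
The binding rows give the dual system: 2·y_carpentry + 3·y_assembly = 25.5 and 4·y_carpentry + 1·y_assembly = 18.5.
Solving: y_carpentry = 3, y_assembly = 6.5.
Shadow price of carpentry = 3.

3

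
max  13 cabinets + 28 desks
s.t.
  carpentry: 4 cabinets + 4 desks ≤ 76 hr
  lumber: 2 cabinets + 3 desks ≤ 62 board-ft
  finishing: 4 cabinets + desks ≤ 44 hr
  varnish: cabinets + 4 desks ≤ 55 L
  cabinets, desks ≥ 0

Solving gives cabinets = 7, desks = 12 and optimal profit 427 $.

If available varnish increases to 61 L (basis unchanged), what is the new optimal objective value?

457

Binding: carpentry and varnish. Non-binding: lumber (12 unused), finishing (4 unused).
Since lumber, finishing are not tight, their duals are 0.
The binding rows give the dual system: 4·y_carpentry + 1·y_varnish = 13 and 4·y_carpentry + 4·y_varnish = 28.
→ y_carpentry = 2 and y_varnish = 5.
Δz = y_varnish·Δb = 5 × (6) = 30, so new z* = 427 + 30 = 457.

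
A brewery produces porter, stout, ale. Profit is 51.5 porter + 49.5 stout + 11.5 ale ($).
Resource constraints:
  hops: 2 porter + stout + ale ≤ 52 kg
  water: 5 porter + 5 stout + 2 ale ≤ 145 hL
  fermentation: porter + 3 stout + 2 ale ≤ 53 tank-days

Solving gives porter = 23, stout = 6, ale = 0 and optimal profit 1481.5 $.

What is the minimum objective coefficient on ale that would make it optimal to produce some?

21

Check each constraint at x*: hops 52/52 (tight); water 145/145 (tight); fermentation 41/53 (slack 12).
Slack constraints have shadow price 0 (complementary slackness).
The binding rows give the dual system: 2·y_hops + 5·y_water = 51.5 and 1·y_hops + 5·y_water = 49.5.
Solving: y_hops = 2, y_water = 9.5.
ale enters the basis when its profit ≥ yᵀa₃ = 2·1 + 9.5·2 = 21.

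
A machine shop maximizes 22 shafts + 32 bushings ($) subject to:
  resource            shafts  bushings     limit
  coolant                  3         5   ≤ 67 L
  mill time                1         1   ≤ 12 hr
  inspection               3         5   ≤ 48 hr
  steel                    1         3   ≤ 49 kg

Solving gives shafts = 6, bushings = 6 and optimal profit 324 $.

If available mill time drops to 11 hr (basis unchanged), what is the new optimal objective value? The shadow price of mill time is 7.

Δb = -1, so new z* = 324 + (7)·(-1) = 324 − 7 = 317.

317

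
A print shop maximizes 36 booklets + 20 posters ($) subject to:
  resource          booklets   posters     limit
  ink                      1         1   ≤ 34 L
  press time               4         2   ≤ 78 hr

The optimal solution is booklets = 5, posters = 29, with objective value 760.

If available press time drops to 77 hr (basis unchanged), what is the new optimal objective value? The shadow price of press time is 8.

Δb = -1, so new z* = 760 + (8)·(-1) = 760 − 8 = 752.

752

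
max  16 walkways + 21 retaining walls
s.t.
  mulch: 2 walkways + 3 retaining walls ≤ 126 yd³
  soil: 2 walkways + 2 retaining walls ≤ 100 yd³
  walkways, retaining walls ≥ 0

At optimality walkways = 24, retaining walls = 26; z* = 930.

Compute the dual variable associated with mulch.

5

Check each constraint at x*: mulch 126/126 (tight); soil 100/100 (tight).
Dual feasibility on the basic columns requires 2·y_mulch + 2·y_soil = 16, 3·y_mulch + 2·y_soil = 21.
→ y_mulch = 5 and y_soil = 3.
Shadow price of mulch = 5.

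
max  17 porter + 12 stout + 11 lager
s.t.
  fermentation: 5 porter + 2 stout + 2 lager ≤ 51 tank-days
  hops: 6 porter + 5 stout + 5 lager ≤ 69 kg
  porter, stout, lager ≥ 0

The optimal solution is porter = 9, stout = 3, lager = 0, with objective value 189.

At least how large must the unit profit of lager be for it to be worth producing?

12

Check each constraint at x*: fermentation 51/51 (tight); hops 69/69 (tight).
The binding rows give the dual system: 5·y_fermentation + 6·y_hops = 17 and 2·y_fermentation + 5·y_hops = 12.
Solving: y_fermentation = 1, y_hops = 2.
lager enters the basis when its profit ≥ yᵀa₃ = 1·2 + 2·5 = 12.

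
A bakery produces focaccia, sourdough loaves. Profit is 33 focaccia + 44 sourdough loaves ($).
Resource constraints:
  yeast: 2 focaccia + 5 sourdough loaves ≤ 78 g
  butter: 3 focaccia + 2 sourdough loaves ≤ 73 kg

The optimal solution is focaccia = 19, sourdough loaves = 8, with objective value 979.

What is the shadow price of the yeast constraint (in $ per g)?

Check each constraint at x*: yeast 78/78 (tight); butter 73/73 (tight).
From A_Bᵀ y = c: 2·y_yeast + 3·y_butter = 33; 5·y_yeast + 2·y_butter = 44.
This yields shadow prices y_yeast = 6, y_butter = 7.
Shadow price of yeast = 6.

6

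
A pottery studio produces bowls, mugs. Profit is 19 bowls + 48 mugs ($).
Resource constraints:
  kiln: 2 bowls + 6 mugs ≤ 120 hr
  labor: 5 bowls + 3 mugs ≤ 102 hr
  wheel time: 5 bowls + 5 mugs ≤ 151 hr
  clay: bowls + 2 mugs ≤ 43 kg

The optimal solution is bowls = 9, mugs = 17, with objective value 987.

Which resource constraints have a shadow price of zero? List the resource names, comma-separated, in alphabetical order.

labor, wheel time

kiln: 120/120 (binding)
labor: 96/102 (slack 6)
wheel time: 130/151 (slack 21)
clay: 43/43 (binding)
By complementary slackness, a constraint with positive slack has shadow price 0 → labor, wheel time.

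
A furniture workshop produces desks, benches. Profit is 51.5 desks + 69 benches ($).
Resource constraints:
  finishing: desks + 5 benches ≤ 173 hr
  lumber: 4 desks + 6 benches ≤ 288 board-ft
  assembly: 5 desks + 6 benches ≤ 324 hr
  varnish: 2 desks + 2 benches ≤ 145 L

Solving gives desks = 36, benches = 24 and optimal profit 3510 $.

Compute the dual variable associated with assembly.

5.5

Binding: lumber and assembly. Non-binding: finishing (17 unused), varnish (25 unused).
Slack constraints have shadow price 0 (complementary slackness).
From A_Bᵀ y = c: 4·y_lumber + 5·y_assembly = 51.5; 6·y_lumber + 6·y_assembly = 69.
Solving: y_lumber = 6, y_assembly = 5.5.
Shadow price of assembly = 5.5.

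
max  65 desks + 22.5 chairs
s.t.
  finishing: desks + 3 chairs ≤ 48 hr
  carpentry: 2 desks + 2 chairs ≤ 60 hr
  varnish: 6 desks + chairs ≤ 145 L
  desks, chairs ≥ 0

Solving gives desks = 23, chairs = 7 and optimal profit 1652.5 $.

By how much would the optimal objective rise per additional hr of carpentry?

At the optimum: finishing uses 44 of 48 (slack = 4); carpentry uses 60 of 60 (binding); varnish uses 145 of 145 (binding).
By complementary slackness, y = 0 for the non-binding constraint.
Dual feasibility on the basic columns requires 2·y_carpentry + 6·y_varnish = 65, 2·y_carpentry + 1·y_varnish = 22.5.
Solving: y_carpentry = 7, y_varnish = 8.5.
Shadow price of carpentry = 7.

7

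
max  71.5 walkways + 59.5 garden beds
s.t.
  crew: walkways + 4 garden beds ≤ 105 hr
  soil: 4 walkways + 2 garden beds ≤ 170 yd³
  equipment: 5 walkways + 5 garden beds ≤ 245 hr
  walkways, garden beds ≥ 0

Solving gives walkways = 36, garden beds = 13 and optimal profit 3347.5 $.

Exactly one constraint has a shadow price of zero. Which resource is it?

crew: 88/105 (slack 17)
soil: 170/170 (binding)
equipment: 245/245 (binding)
By complementary slackness, a constraint with positive slack has shadow price 0 → crew.

crew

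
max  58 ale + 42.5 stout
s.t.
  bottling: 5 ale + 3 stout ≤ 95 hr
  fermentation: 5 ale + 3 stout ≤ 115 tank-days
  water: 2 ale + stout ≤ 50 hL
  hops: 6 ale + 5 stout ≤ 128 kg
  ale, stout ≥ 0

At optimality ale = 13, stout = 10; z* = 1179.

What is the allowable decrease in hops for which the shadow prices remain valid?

14

Binding constraints: bottling, hops. The basis is B = [[5,3],[6,5]] with det 7.
Per unit decrease in hops, x* moves by d = (0.4286, -0.7143).
The basis stays optimal until stout reaches 0; allowable decrease = 14 kg.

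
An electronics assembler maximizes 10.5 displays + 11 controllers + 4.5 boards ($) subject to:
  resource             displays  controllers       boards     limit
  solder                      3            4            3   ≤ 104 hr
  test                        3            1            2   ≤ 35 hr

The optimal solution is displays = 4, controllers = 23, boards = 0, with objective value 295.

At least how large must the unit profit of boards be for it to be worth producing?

Check each constraint at x*: solder 104/104 (tight); test 35/35 (tight).
Dual feasibility on the basic columns requires 3·y_solder + 3·y_test = 10.5, 4·y_solder + 1·y_test = 11.
This yields shadow prices y_solder = 2.5, y_test = 1.
boards enters the basis when its profit ≥ yᵀa₃ = 2.5·3 + 1·2 = 9.5.

9.5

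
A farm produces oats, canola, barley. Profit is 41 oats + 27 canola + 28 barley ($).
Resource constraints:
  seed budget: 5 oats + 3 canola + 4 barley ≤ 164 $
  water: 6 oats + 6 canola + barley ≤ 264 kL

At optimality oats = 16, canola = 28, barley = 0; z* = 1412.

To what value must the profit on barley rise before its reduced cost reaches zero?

Check each constraint at x*: seed budget 164/164 (tight); water 264/264 (tight).
The binding rows give the dual system: 5·y_seed budget + 6·y_water = 41 and 3·y_seed budget + 6·y_water = 27.
→ y_seed budget = 7 and y_water = 1.
barley enters the basis when its profit ≥ yᵀa₃ = 7·4 + 1·1 = 29.

29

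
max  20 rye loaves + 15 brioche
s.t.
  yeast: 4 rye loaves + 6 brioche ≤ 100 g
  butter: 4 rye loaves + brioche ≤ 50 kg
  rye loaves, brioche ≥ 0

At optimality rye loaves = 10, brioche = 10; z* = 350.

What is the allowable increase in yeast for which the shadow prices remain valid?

Binding constraints: yeast, butter. The basis is B = [[4,6],[4,1]] with det -20.
Per unit increase in yeast, x* moves by d = (-0.05, 0.2).
The basis stays optimal until rye loaves reaches 0; allowable increase = 200 g.

200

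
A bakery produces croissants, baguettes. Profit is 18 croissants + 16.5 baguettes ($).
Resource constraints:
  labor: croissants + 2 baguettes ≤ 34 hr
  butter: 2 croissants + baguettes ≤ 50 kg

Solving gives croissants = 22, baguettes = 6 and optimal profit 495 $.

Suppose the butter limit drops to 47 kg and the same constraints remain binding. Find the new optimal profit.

475.5

Both labor and butter are binding at x*.
From A_Bᵀ y = c: 1·y_labor + 2·y_butter = 18; 2·y_labor + 1·y_butter = 16.5.
This yields shadow prices y_labor = 5, y_butter = 6.5.
Δz = y_butter·Δb = 6.5 × (-3) = -19.5, so new z* = 495 − 19.5 = 475.5.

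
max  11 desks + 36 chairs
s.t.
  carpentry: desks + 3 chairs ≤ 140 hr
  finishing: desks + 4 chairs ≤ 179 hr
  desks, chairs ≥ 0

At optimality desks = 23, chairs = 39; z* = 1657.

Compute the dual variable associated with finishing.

3

Both carpentry and finishing are binding at x*.
The binding rows give the dual system: 1·y_carpentry + 1·y_finishing = 11 and 3·y_carpentry + 4·y_finishing = 36.
Solving: y_carpentry = 8, y_finishing = 3.
Shadow price of finishing = 3.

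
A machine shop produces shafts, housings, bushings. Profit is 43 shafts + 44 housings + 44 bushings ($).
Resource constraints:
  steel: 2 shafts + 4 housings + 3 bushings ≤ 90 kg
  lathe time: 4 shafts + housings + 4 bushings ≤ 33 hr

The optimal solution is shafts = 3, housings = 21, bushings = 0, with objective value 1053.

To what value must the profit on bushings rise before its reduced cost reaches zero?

Check each constraint at x*: steel 90/90 (tight); lathe time 33/33 (tight).
From A_Bᵀ y = c: 2·y_steel + 4·y_lathe time = 43; 4·y_steel + 1·y_lathe time = 44.
Solving: y_steel = 9.5, y_lathe time = 6.
bushings enters the basis when its profit ≥ yᵀa₃ = 9.5·3 + 6·4 = 52.5.

52.5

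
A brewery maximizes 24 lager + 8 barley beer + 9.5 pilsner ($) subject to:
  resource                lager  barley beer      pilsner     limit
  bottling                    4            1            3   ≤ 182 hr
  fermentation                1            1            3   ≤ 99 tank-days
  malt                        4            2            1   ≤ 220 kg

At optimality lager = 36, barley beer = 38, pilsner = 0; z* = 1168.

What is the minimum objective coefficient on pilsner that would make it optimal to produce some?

14

Binding: bottling and malt. Non-binding: fermentation (25 unused).
Since fermentation is not tight, its dual is 0.
From A_Bᵀ y = c: 4·y_bottling + 4·y_malt = 24; 1·y_bottling + 2·y_malt = 8.
This yields shadow prices y_bottling = 4, y_malt = 2.
pilsner enters the basis when its profit ≥ yᵀa₃ = 4·3 + 2·1 = 14.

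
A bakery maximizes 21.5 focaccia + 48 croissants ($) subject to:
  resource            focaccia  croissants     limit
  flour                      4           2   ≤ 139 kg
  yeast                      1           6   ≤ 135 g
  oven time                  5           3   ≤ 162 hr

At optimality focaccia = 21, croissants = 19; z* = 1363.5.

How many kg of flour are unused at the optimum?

17

flour used = 4·21 + 2·19 = 122; slack = 139 − 122 = 17.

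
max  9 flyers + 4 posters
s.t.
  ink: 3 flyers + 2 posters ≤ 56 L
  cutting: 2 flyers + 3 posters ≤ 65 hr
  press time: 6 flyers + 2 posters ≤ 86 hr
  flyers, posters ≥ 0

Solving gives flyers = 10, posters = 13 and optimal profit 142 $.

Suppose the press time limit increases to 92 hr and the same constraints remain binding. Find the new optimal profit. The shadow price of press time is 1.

148

Δb = 6, so new z* = 142 + (1)·(6) = 142 + 6 = 148.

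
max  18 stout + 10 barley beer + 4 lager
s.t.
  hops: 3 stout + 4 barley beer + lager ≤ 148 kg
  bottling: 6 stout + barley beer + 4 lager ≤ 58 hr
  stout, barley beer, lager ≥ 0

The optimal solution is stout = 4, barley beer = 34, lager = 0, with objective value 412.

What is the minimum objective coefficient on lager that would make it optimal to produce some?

10

Check each constraint at x*: hops 148/148 (tight); bottling 58/58 (tight).
From A_Bᵀ y = c: 3·y_hops + 6·y_bottling = 18; 4·y_hops + 1·y_bottling = 10.
Solving: y_hops = 2, y_bottling = 2.
lager enters the basis when its profit ≥ yᵀa₃ = 2·1 + 2·4 = 10.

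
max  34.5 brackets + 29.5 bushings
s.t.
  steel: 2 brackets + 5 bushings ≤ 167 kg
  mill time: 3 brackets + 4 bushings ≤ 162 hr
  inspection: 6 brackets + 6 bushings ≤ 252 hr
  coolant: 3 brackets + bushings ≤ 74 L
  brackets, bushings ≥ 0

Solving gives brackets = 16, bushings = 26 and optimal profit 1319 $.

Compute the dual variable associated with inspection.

Binding: inspection and coolant. Non-binding: steel (5 unused), mill time (10 unused).
By complementary slackness, y = 0 for the non-binding constraints.
The binding rows give the dual system: 6·y_inspection + 3·y_coolant = 34.5 and 6·y_inspection + 1·y_coolant = 29.5.
→ y_inspection = 4.5 and y_coolant = 2.5.
Shadow price of inspection = 4.5.

4.5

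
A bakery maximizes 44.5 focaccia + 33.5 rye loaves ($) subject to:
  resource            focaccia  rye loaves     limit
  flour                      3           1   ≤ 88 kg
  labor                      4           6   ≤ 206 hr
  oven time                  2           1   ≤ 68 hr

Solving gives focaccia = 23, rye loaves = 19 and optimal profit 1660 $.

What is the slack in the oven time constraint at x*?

3

oven time used = 2·23 + 1·19 = 65; slack = 68 − 65 = 3.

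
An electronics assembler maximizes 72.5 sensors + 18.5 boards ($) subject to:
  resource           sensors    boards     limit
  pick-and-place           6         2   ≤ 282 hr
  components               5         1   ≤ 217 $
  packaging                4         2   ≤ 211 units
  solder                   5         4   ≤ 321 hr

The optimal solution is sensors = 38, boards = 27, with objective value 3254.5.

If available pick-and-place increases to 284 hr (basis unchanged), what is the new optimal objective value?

Check each constraint at x*: pick-and-place 282/282 (tight); components 217/217 (tight); packaging 206/211 (slack 5); solder 298/321 (slack 23).
Since packaging, solder are not tight, their duals are 0.
Dual feasibility on the basic columns requires 6·y_pick-and-place + 5·y_components = 72.5, 2·y_pick-and-place + 1·y_components = 18.5.
Solving: y_pick-and-place = 5, y_components = 8.5.
Δz = y_pick-and-place·Δb = 5 × (2) = 10, so new z* = 3254.5 + 10 = 3264.5.

3264.5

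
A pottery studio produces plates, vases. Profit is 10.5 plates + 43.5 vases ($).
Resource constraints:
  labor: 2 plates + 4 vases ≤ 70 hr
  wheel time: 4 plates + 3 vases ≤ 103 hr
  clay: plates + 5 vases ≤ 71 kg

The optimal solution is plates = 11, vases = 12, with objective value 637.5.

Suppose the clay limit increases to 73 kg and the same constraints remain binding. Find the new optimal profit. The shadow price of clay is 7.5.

Δb = 2, so new z* = 637.5 + (7.5)·(2) = 637.5 + 15 = 652.5.

652.5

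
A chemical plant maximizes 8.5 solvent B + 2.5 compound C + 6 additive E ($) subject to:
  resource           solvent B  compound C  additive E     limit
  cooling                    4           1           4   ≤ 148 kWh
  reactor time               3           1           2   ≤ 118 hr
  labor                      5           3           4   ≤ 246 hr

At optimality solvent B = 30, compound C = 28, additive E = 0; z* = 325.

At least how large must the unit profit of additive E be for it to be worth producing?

Binding: cooling and reactor time. Non-binding: labor (12 unused).
Since labor is not tight, its dual is 0.
From A_Bᵀ y = c: 4·y_cooling + 3·y_reactor time = 8.5; 1·y_cooling + 1·y_reactor time = 2.5.
Solving: y_cooling = 1, y_reactor time = 1.5.
additive E enters the basis when its profit ≥ yᵀa₃ = 1·4 + 1.5·2 = 7.

7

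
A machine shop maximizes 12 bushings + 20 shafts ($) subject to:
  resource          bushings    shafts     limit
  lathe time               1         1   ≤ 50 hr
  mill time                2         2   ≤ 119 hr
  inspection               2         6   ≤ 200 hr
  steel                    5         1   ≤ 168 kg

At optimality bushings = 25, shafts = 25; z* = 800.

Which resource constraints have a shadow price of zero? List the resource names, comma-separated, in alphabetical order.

lathe time: 50/50 (binding)
mill time: 100/119 (slack 19)
inspection: 200/200 (binding)
steel: 150/168 (slack 18)
By complementary slackness, a constraint with positive slack has shadow price 0 → mill time, steel.

mill time, steel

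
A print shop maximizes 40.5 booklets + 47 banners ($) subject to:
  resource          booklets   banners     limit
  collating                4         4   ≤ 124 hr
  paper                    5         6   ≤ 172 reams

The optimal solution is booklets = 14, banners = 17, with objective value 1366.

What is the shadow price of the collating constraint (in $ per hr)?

At the optimum: collating uses 124 of 124 (binding); paper uses 172 of 172 (binding).
The binding rows give the dual system: 4·y_collating + 5·y_paper = 40.5 and 4·y_collating + 6·y_paper = 47.
This yields shadow prices y_collating = 2, y_paper = 6.5.
Shadow price of collating = 2.

2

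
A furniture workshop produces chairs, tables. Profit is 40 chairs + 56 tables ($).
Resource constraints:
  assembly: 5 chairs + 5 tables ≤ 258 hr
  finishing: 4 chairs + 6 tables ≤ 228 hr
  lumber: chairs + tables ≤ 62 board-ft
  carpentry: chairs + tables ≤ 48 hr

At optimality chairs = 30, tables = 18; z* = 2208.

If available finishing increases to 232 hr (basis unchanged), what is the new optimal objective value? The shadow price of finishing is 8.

Δb = 4, so new z* = 2208 + (8)·(4) = 2208 + 32 = 2240.

2240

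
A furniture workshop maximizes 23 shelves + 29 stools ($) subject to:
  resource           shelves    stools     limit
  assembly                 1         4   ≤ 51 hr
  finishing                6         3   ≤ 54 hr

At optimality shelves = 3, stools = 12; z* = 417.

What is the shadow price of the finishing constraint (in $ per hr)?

3

At the optimum: assembly uses 51 of 51 (binding); finishing uses 54 of 54 (binding).
The binding rows give the dual system: 1·y_assembly + 6·y_finishing = 23 and 4·y_assembly + 3·y_finishing = 29.
→ y_assembly = 5 and y_finishing = 3.
Shadow price of finishing = 3.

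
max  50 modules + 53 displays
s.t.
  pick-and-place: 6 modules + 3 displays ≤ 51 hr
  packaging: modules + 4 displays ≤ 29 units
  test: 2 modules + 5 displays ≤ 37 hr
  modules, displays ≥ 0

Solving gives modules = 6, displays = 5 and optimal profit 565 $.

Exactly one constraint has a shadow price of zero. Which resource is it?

pick-and-place: 51/51 (binding)
packaging: 26/29 (slack 3)
test: 37/37 (binding)
By complementary slackness, a constraint with positive slack has shadow price 0 → packaging.

packaging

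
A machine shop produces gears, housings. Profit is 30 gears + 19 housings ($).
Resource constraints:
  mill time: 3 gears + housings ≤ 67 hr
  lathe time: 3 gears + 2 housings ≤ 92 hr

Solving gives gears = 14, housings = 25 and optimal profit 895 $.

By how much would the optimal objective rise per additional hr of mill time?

1

At the optimum: mill time uses 67 of 67 (binding); lathe time uses 92 of 92 (binding).
Dual feasibility on the basic columns requires 3·y_mill time + 3·y_lathe time = 30, 1·y_mill time + 2·y_lathe time = 19.
Solving: y_mill time = 1, y_lathe time = 9.
Shadow price of mill time = 1.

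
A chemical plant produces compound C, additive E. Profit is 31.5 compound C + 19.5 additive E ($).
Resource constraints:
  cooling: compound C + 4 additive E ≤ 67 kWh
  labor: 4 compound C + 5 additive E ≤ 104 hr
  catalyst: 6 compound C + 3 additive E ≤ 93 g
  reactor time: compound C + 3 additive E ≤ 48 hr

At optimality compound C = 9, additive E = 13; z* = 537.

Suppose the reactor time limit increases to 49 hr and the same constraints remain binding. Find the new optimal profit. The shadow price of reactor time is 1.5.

538.5

Δb = 1, so new z* = 537 + (1.5)·(1) = 537 + 1.5 = 538.5.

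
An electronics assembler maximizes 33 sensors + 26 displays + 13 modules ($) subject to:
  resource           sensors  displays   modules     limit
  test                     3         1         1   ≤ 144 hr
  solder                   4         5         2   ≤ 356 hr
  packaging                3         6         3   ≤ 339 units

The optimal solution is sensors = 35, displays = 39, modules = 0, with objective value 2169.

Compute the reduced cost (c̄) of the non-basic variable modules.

-4

Binding: test and packaging. Non-binding: solder (21 unused).
Slack constraints have shadow price 0 (complementary slackness).
From A_Bᵀ y = c: 3·y_test + 3·y_packaging = 33; 1·y_test + 6·y_packaging = 26.
Solving: y_test = 8, y_packaging = 3.
Reduced cost of modules: c₃ − yᵀa₃ = 13 − (8·1 + 3·3) = 13 − 17 = -4.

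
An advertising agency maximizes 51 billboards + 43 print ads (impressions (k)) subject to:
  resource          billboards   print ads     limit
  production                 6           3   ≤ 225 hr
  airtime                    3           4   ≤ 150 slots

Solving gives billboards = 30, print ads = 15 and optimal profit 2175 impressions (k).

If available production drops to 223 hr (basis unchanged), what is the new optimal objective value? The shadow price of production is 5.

Δb = -2, so new z* = 2175 + (5)·(-2) = 2175 − 10 = 2165.

2165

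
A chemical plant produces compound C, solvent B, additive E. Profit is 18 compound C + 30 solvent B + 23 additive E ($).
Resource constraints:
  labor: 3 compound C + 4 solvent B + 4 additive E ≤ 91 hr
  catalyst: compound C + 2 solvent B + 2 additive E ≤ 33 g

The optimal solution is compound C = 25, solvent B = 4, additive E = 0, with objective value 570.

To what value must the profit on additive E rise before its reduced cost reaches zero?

30

Check each constraint at x*: labor 91/91 (tight); catalyst 33/33 (tight).
Dual feasibility on the basic columns requires 3·y_labor + 1·y_catalyst = 18, 4·y_labor + 2·y_catalyst = 30.
This yields shadow prices y_labor = 3, y_catalyst = 9.
additive E enters the basis when its profit ≥ yᵀa₃ = 3·4 + 9·2 = 30.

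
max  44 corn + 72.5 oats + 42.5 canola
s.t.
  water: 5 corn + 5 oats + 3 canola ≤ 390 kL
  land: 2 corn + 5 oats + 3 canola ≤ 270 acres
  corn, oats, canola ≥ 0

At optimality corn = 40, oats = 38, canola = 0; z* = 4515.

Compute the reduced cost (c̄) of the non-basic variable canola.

Both water and land are binding at x*.
From A_Bᵀ y = c: 5·y_water + 2·y_land = 44; 5·y_water + 5·y_land = 72.5.
This yields shadow prices y_water = 5, y_land = 9.5.
Reduced cost of canola: c₃ − yᵀa₃ = 42.5 − (5·3 + 9.5·3) = 42.5 − 43.5 = -1.

-1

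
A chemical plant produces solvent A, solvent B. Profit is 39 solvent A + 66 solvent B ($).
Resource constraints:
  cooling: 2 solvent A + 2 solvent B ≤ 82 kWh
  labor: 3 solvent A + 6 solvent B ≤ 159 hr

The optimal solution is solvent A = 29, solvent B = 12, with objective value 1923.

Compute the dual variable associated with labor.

Both cooling and labor are binding at x*.
The binding rows give the dual system: 2·y_cooling + 3·y_labor = 39 and 2·y_cooling + 6·y_labor = 66.
Solving: y_cooling = 6, y_labor = 9.
Shadow price of labor = 9.

9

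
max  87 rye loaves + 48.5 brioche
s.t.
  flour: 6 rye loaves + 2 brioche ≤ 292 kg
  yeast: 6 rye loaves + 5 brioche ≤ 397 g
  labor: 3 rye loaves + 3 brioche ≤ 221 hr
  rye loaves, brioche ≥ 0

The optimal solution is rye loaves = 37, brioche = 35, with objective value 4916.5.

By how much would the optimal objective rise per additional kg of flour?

Check each constraint at x*: flour 292/292 (tight); yeast 397/397 (tight); labor 216/221 (slack 5).
Slack constraints have shadow price 0 (complementary slackness).
From A_Bᵀ y = c: 6·y_flour + 6·y_yeast = 87; 2·y_flour + 5·y_yeast = 48.5.
→ y_flour = 8 and y_yeast = 6.5.
Shadow price of flour = 8.

8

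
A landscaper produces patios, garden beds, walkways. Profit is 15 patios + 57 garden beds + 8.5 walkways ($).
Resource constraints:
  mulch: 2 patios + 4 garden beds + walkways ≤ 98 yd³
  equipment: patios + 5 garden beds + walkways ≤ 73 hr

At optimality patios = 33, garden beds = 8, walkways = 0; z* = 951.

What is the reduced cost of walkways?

Check each constraint at x*: mulch 98/98 (tight); equipment 73/73 (tight).
Dual feasibility on the basic columns requires 2·y_mulch + 1·y_equipment = 15, 4·y_mulch + 5·y_equipment = 57.
Solving: y_mulch = 3, y_equipment = 9.
Reduced cost of walkways: c₃ − yᵀa₃ = 8.5 − (3·1 + 9·1) = 8.5 − 12 = -3.5.

-3.5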